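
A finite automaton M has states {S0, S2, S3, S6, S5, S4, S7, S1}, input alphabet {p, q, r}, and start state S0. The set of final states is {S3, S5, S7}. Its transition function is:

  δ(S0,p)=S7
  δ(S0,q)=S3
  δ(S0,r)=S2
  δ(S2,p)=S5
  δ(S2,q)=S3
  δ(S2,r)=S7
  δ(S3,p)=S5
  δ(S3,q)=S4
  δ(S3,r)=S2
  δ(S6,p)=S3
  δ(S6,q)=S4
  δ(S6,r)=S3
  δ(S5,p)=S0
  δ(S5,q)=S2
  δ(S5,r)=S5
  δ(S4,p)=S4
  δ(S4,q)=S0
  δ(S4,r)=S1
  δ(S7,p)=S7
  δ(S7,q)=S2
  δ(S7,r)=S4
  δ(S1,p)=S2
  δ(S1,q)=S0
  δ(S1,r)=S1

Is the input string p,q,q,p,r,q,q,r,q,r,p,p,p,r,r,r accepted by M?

Trace: S0 -p-> S7 -q-> S2 -q-> S3 -p-> S5 -r-> S5 -q-> S2 -q-> S3 -r-> S2 -q-> S3 -r-> S2 -p-> S5 -p-> S0 -p-> S7 -r-> S4 -r-> S1 -r-> S1
End state S1 is not accepting.

No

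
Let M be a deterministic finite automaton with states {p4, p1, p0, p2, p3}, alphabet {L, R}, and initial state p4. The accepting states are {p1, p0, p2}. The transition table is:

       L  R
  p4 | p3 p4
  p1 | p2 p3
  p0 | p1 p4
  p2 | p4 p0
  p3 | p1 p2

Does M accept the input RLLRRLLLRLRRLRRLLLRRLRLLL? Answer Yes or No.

start at p4
read 'R': p4 → p4
read 'L': p4 → p3
read 'L': p3 → p1
read 'R': p1 → p3
read 'R': p3 → p2
read 'L': p2 → p4
read 'L': p4 → p3
read 'L': p3 → p1
read 'R': p1 → p3
read 'L': p3 → p1
read 'R': p1 → p3
read 'R': p3 → p2
read 'L': p2 → p4
read 'R': p4 → p4
read 'R': p4 → p4
read 'L': p4 → p3
read 'L': p3 → p1
read 'L': p1 → p2
read 'R': p2 → p0
read 'R': p0 → p4
read 'L': p4 → p3
read 'R': p3 → p2
read 'L': p2 → p4
read 'L': p4 → p3
read 'L': p3 → p1
End state p1 is accepting.

Yes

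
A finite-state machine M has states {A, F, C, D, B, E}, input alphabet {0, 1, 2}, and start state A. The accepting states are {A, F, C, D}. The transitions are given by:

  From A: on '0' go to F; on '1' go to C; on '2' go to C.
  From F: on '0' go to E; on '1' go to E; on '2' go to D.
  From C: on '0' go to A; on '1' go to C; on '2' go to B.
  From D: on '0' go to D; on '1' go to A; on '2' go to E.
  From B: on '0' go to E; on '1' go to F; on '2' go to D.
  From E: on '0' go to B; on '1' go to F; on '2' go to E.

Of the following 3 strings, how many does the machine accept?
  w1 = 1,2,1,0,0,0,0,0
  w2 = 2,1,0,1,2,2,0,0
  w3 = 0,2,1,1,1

2

w1:
  start at A
  read '1': A → C
  read '2': C → B
  read '1': B → F
  read '0': F → E
  read '0': E → B
  read '0': B → E
  read '0': E → B
  read '0': B → E
  end E, rejected
w2:
  start at A
  read '2': A → C
  read '1': C → C
  read '0': C → A
  read '1': A → C
  read '2': C → B
  read '2': B → D
  read '0': D → D
  read '0': D → D
  end D, accepted
w3:
  start at A
  read '0': A → F
  read '2': F → D
  read '1': D → A
  read '1': A → C
  read '1': C → C
  end C, accepted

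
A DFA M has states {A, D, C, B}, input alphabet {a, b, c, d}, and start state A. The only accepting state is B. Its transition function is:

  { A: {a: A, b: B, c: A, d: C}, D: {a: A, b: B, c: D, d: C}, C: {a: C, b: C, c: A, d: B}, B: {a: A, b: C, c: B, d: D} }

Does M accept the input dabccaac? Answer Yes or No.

No

Trace: A -d-> C -a-> C -b-> C -c-> A -c-> A -a-> A -a-> A -c-> A
End state A is not accepting.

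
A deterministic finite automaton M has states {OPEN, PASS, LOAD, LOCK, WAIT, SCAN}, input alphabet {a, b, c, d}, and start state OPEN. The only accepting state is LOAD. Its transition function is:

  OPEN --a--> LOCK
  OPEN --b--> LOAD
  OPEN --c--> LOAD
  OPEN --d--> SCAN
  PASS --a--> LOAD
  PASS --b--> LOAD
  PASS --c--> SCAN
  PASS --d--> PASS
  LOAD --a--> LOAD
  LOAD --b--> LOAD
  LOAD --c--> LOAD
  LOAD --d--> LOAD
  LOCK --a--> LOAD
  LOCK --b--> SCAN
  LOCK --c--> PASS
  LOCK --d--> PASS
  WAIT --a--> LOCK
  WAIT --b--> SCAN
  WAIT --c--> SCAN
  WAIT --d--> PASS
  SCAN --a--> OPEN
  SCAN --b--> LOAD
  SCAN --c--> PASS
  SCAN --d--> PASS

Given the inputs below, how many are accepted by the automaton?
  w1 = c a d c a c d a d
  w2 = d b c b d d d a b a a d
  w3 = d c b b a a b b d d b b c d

w1:
  start at OPEN
  read 'c': OPEN → LOAD
  read 'a': LOAD → LOAD
  read 'd': LOAD → LOAD
  read 'c': LOAD → LOAD
  read 'a': LOAD → LOAD
  read 'c': LOAD → LOAD
  read 'd': LOAD → LOAD
  read 'a': LOAD → LOAD
  read 'd': LOAD → LOAD
  end LOAD, accepted
w2:
  start at OPEN
  read 'd': OPEN → SCAN
  read 'b': SCAN → LOAD
  read 'c': LOAD → LOAD
  read 'b': LOAD → LOAD
  read 'd': LOAD → LOAD
  read 'd': LOAD → LOAD
  read 'd': LOAD → LOAD
  read 'a': LOAD → LOAD
  read 'b': LOAD → LOAD
  read 'a': LOAD → LOAD
  read 'a': LOAD → LOAD
  read 'd': LOAD → LOAD
  end LOAD, accepted
w3:
  start at OPEN
  read 'd': OPEN → SCAN
  read 'c': SCAN → PASS
  read 'b': PASS → LOAD
  read 'b': LOAD → LOAD
  read 'a': LOAD → LOAD
  read 'a': LOAD → LOAD
  read 'b': LOAD → LOAD
  read 'b': LOAD → LOAD
  read 'd': LOAD → LOAD
  read 'd': LOAD → LOAD
  read 'b': LOAD → LOAD
  read 'b': LOAD → LOAD
  read 'c': LOAD → LOAD
  read 'd': LOAD → LOAD
  end LOAD, accepted

3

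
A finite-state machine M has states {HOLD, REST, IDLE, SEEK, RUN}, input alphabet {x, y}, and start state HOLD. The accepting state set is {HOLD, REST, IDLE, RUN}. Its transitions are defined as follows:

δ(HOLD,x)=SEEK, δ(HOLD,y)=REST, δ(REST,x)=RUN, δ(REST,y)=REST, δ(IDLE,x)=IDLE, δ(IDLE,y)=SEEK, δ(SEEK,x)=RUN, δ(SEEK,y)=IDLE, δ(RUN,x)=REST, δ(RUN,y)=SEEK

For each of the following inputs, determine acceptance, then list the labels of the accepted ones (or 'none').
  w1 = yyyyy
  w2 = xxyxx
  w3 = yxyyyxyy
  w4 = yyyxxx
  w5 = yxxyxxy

w1, w2, w3, w4, w5

w1: HOLD → REST → REST → REST → REST → REST  → end REST, accepted
w2: HOLD → SEEK → RUN → SEEK → RUN → REST  → end REST, accepted
w3: HOLD → REST → RUN → SEEK → IDLE → SEEK → RUN → SEEK → IDLE  → end IDLE, accepted
w4: HOLD → REST → REST → REST → RUN → REST → RUN  → end RUN, accepted
w5: HOLD → REST → RUN → REST → REST → RUN → REST → REST  → end REST, accepted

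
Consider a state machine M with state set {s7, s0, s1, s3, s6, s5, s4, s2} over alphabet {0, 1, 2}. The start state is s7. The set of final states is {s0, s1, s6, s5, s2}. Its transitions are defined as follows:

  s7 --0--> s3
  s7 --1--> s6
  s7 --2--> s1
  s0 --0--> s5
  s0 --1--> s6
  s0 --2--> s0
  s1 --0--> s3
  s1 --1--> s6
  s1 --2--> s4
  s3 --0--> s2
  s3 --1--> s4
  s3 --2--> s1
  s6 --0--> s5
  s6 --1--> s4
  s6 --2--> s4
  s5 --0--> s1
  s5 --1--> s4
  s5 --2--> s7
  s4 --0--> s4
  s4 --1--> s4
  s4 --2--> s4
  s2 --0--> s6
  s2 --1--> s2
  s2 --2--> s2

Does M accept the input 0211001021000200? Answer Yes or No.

No

Trace: s7 -0-> s3 -2-> s1 -1-> s6 -1-> s4 -0-> s4 -0-> s4 -1-> s4 -0-> s4 -2-> s4 -1-> s4 -0-> s4 -0-> s4 -0-> s4 -2-> s4 -0-> s4 -0-> s4
End state s4 is not accepting.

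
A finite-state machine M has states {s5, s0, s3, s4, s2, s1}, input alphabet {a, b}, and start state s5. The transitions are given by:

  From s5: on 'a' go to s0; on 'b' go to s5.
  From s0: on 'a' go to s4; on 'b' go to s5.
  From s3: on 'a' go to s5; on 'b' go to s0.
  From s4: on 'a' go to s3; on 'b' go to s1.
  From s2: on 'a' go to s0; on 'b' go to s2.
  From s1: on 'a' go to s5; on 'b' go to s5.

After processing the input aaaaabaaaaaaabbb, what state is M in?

s5

s5 → s0 → s4 → s3 → s5 → s0 → s5 → s0 → s4 → s3 → s5 → s0 → s4 → s3 → s0 → s5 → s5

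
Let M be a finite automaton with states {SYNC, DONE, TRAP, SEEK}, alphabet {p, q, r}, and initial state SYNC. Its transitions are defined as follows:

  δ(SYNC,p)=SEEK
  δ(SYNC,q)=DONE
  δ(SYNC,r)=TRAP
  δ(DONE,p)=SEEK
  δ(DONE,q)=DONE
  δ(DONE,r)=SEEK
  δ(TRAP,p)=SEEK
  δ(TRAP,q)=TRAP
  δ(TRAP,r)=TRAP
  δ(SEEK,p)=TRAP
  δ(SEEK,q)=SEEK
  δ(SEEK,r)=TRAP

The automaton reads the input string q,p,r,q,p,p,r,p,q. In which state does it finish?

start at SYNC
read 'q': SYNC → DONE
read 'p': DONE → SEEK
read 'r': SEEK → TRAP
read 'q': TRAP → TRAP
read 'p': TRAP → SEEK
read 'p': SEEK → TRAP
read 'r': TRAP → TRAP
read 'p': TRAP → SEEK
read 'q': SEEK → SEEK

SEEK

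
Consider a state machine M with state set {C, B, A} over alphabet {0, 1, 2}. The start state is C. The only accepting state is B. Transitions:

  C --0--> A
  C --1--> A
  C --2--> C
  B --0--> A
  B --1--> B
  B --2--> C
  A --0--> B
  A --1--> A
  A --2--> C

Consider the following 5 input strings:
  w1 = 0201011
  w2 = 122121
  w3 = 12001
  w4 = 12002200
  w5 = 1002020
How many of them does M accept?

w1: C → A → C → A → A → B → B → B  → end B, accepted
w2: C → A → C → C → A → C → A  → end A, rejected
w3: C → A → C → A → B → B  → end B, accepted
w4: C → A → C → A → B → C → C → A → B  → end B, accepted
w5: C → A → B → A → C → A → C → A  → end A, rejected

3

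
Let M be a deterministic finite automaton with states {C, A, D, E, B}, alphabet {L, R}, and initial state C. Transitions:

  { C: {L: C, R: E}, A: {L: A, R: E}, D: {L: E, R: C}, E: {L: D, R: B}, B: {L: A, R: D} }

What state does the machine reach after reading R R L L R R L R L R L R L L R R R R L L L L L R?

C → E → B → A → A → E → B → A → E → D → C → C → E → D → E → B → D → C → E → D → E → D → E → D → C

C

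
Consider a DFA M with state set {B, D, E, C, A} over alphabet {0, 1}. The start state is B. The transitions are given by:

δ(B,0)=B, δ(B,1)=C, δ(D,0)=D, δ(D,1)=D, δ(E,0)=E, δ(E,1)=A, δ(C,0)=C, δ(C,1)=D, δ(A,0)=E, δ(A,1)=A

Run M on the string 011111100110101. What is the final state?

D

start at B
read '0': B → B
read '1': B → C
read '1': C → D
read '1': D → D
read '1': D → D
read '1': D → D
read '1': D → D
read '0': D → D
read '0': D → D
read '1': D → D
read '1': D → D
read '0': D → D
read '1': D → D
read '0': D → D
read '1': D → D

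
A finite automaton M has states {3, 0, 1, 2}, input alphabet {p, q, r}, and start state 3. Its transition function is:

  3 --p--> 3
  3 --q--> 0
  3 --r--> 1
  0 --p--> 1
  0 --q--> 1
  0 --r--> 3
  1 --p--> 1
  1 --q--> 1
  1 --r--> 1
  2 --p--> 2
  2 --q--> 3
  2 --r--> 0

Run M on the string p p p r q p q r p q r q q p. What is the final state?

start at 3
read 'p': 3 → 3
read 'p': 3 → 3
read 'p': 3 → 3
read 'r': 3 → 1
read 'q': 1 → 1
read 'p': 1 → 1
read 'q': 1 → 1
read 'r': 1 → 1
read 'p': 1 → 1
read 'q': 1 → 1
read 'r': 1 → 1
read 'q': 1 → 1
read 'q': 1 → 1
read 'p': 1 → 1

1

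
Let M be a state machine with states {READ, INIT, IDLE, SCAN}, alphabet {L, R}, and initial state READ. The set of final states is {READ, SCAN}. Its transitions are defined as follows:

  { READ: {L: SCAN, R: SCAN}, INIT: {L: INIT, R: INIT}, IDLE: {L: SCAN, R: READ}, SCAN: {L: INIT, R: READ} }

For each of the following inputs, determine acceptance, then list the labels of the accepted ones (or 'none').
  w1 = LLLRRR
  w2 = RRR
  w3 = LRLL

w1: READ → SCAN → INIT → INIT → INIT → INIT → INIT  → end INIT, rejected
w2: READ → SCAN → READ → SCAN  → end SCAN, accepted
w3: READ → SCAN → READ → SCAN → INIT  → end INIT, rejected

w2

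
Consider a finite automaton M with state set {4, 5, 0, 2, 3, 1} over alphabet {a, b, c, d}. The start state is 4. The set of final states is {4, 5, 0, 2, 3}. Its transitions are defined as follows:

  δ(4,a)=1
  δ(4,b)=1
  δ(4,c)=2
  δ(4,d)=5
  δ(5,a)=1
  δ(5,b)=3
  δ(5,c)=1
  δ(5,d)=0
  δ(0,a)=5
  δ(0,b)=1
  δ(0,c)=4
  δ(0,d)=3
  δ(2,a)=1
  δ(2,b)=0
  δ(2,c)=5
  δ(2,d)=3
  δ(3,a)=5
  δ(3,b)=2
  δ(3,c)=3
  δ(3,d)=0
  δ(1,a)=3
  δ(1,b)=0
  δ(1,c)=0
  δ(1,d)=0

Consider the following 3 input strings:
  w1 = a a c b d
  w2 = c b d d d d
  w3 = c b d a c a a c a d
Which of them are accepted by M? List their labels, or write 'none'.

w1, w2, w3

w1: Trace: 4 -a-> 1 -a-> 3 -c-> 3 -b-> 2 -d-> 3  → end 3, accepted
w2: Trace: 4 -c-> 2 -b-> 0 -d-> 3 -d-> 0 -d-> 3 -d-> 0  → end 0, accepted
w3: Trace: 4 -c-> 2 -b-> 0 -d-> 3 -a-> 5 -c-> 1 -a-> 3 -a-> 5 -c-> 1 -a-> 3 -d-> 0  → end 0, accepted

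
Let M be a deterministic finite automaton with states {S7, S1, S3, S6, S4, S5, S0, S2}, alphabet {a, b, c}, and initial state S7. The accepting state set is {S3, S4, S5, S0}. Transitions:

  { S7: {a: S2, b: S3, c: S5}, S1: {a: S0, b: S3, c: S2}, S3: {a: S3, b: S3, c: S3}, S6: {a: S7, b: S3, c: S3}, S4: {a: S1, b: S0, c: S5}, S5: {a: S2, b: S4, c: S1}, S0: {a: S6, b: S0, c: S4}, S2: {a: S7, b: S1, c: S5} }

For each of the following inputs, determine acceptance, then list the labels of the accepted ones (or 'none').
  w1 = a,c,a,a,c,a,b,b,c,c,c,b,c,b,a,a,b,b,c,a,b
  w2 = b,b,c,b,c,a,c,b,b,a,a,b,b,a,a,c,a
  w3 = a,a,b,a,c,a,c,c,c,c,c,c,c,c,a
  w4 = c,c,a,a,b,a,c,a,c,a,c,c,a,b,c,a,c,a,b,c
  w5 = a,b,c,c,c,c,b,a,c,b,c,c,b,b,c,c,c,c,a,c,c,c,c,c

w1, w2, w3, w4

w1: S7 → S2 → S5 → S2 → S7 → S5 → S2 → S1 → S3 → S3 → S3 → S3 → S3 → S3 → S3 → S3 → S3 → S3 → S3 → S3 → S3 → S3  → end S3, accepted
w2: S7 → S3 → S3 → S3 → S3 → S3 → S3 → S3 → S3 → S3 → S3 → S3 → S3 → S3 → S3 → S3 → S3 → S3  → end S3, accepted
w3: S7 → S2 → S7 → S3 → S3 → S3 → S3 → S3 → S3 → S3 → S3 → S3 → S3 → S3 → S3 → S3  → end S3, accepted
w4: S7 → S5 → S1 → S0 → S6 → S3 → S3 → S3 → S3 → S3 → S3 → S3 → S3 → S3 → S3 → S3 → S3 → S3 → S3 → S3 → S3  → end S3, accepted
w5: S7 → S2 → S1 → S2 → S5 → S1 → S2 → S1 → S0 → S4 → S0 → S4 → S5 → S4 → S0 → S4 → S5 → S1 → S2 → S7 → S5 → S1 → S2 → S5 → S1  → end S1, rejected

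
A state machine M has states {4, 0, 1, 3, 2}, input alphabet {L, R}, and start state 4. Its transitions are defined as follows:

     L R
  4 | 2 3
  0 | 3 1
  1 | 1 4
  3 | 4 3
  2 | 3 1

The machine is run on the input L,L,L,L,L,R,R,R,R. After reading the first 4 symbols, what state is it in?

start at 4
read 'L': 4 → 2
read 'L': 2 → 3
read 'L': 3 → 4
read 'L': 4 → 2
After 4 symbols: 2.

2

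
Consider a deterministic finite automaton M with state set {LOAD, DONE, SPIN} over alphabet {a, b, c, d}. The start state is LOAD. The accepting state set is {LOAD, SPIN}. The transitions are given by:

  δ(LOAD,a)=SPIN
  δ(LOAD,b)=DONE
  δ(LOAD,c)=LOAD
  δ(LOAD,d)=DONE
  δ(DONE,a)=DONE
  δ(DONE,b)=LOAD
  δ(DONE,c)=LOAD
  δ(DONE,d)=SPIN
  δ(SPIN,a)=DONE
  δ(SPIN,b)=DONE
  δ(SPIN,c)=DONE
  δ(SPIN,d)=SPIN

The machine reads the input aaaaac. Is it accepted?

Yes

start at LOAD
read 'a': LOAD → SPIN
read 'a': SPIN → DONE
read 'a': DONE → DONE
read 'a': DONE → DONE
read 'a': DONE → DONE
read 'c': DONE → LOAD
End state LOAD is accepting.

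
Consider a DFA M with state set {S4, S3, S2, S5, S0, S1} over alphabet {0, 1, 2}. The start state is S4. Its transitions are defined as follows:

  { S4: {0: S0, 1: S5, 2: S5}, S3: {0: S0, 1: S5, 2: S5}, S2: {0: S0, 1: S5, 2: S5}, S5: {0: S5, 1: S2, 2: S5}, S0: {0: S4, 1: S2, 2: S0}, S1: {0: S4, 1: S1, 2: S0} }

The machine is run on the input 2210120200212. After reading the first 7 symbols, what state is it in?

S5

S4 → S5 → S5 → S2 → S0 → S2 → S5 → S5
After 7 symbols: S5.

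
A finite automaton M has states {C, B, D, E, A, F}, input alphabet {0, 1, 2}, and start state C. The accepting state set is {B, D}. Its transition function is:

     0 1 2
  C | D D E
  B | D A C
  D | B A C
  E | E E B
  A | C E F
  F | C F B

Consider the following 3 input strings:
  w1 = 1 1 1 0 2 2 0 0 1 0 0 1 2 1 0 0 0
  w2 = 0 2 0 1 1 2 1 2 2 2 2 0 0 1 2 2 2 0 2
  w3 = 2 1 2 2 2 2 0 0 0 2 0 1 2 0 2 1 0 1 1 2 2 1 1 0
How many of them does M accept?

w1: C → D → A → E → E → B → C → D → B → A → C → D → A → F → F → C → D → B  → end B, accepted
w2: C → D → C → D → A → E → B → A → F → B → C → E → E → E → E → B → C → E → E → B  → end B, accepted
w3: C → E → E → B → C → E → B → D → B → D → C → D → A → F → C → E → E → E → E → E → B → C → D → A → C  → end C, rejected

2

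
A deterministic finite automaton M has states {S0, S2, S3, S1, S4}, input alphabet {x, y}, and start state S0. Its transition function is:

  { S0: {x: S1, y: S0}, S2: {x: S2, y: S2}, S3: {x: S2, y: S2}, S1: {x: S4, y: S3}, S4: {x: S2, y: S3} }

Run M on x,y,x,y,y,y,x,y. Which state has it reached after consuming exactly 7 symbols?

Trace: S0 -x-> S1 -y-> S3 -x-> S2 -y-> S2 -y-> S2 -y-> S2 -x-> S2
After 7 symbols: S2.

S2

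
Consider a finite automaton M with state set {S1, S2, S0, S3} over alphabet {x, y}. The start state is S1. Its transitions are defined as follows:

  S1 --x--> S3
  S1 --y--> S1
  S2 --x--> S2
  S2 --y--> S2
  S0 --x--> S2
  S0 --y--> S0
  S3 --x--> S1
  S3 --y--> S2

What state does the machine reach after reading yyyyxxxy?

S2

Trace: S1 -y-> S1 -y-> S1 -y-> S1 -y-> S1 -x-> S3 -x-> S1 -x-> S3 -y-> S2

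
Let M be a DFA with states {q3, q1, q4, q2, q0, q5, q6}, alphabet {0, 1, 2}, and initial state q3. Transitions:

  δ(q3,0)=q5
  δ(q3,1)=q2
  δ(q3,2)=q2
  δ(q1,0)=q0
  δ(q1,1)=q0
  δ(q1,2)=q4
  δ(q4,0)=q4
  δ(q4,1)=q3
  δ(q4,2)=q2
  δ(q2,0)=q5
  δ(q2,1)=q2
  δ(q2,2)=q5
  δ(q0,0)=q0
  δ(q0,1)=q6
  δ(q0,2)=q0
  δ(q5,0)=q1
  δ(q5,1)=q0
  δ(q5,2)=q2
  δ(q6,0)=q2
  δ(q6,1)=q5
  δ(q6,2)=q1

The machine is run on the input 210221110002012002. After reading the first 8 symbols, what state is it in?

start at q3
read '2': q3 → q2
read '1': q2 → q2
read '0': q2 → q5
read '2': q5 → q2
read '2': q2 → q5
read '1': q5 → q0
read '1': q0 → q6
read '1': q6 → q5
After 8 symbols: q5.

q5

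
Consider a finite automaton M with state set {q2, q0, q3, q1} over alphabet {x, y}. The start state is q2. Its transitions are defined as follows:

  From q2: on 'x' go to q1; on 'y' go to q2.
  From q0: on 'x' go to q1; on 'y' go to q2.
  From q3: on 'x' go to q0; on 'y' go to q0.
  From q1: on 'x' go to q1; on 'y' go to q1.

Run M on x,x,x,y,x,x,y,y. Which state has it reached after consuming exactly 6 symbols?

start at q2
read 'x': q2 → q1
read 'x': q1 → q1
read 'x': q1 → q1
read 'y': q1 → q1
read 'x': q1 → q1
read 'x': q1 → q1
After 6 symbols: q1.

q1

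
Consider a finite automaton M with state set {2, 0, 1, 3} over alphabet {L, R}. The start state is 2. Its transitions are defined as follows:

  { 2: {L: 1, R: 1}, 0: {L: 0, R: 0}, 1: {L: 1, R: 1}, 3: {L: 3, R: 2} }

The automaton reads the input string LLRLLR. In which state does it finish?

2 → 1 → 1 → 1 → 1 → 1 → 1

1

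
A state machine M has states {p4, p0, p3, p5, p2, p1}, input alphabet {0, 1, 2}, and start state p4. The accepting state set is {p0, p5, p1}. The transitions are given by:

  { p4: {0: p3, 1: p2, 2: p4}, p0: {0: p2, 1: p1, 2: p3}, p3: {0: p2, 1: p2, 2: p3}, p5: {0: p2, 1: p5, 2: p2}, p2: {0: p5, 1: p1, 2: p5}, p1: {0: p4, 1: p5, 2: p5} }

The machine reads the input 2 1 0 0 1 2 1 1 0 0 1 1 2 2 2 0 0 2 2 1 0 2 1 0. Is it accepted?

Yes

p4 → p4 → p2 → p5 → p2 → p1 → p5 → p5 → p5 → p2 → p5 → p5 → p5 → p2 → p5 → p2 → p5 → p2 → p5 → p2 → p1 → p4 → p4 → p2 → p5
End state p5 is accepting.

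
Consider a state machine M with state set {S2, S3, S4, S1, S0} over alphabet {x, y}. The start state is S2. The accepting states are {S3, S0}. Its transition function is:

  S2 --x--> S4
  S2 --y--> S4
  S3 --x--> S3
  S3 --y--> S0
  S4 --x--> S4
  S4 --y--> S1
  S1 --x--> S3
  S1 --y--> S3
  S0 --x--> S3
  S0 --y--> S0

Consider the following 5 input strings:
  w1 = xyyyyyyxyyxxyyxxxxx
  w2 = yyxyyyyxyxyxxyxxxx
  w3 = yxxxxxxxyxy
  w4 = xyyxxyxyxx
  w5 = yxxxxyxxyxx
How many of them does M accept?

5

w1: Trace: S2 -x-> S4 -y-> S1 -y-> S3 -y-> S0 -y-> S0 -y-> S0 -y-> S0 -x-> S3 -y-> S0 -y-> S0 -x-> S3 -x-> S3 -y-> S0 -y-> S0 -x-> S3 -x-> S3 -x-> S3 -x-> S3 -x-> S3  → end S3, accepted
w2: Trace: S2 -y-> S4 -y-> S1 -x-> S3 -y-> S0 -y-> S0 -y-> S0 -y-> S0 -x-> S3 -y-> S0 -x-> S3 -y-> S0 -x-> S3 -x-> S3 -y-> S0 -x-> S3 -x-> S3 -x-> S3 -x-> S3  → end S3, accepted
w3: Trace: S2 -y-> S4 -x-> S4 -x-> S4 -x-> S4 -x-> S4 -x-> S4 -x-> S4 -x-> S4 -y-> S1 -x-> S3 -y-> S0  → end S0, accepted
w4: Trace: S2 -x-> S4 -y-> S1 -y-> S3 -x-> S3 -x-> S3 -y-> S0 -x-> S3 -y-> S0 -x-> S3 -x-> S3  → end S3, accepted
w5: Trace: S2 -y-> S4 -x-> S4 -x-> S4 -x-> S4 -x-> S4 -y-> S1 -x-> S3 -x-> S3 -y-> S0 -x-> S3 -x-> S3  → end S3, accepted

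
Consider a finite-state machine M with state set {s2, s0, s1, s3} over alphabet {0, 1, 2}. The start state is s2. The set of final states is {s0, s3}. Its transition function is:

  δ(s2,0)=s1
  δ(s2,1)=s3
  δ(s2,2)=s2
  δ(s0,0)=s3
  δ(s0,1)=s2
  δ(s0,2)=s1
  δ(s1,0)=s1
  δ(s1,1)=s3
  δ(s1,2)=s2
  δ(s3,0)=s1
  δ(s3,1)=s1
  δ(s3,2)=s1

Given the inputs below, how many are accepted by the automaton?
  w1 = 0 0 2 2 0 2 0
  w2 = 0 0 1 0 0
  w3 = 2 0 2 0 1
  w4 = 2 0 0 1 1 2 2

1

w1:
  start at s2
  read '0': s2 → s1
  read '0': s1 → s1
  read '2': s1 → s2
  read '2': s2 → s2
  read '0': s2 → s1
  read '2': s1 → s2
  read '0': s2 → s1
  end s1, rejected
w2:
  start at s2
  read '0': s2 → s1
  read '0': s1 → s1
  read '1': s1 → s3
  read '0': s3 → s1
  read '0': s1 → s1
  end s1, rejected
w3:
  start at s2
  read '2': s2 → s2
  read '0': s2 → s1
  read '2': s1 → s2
  read '0': s2 → s1
  read '1': s1 → s3
  end s3, accepted
w4:
  start at s2
  read '2': s2 → s2
  read '0': s2 → s1
  read '0': s1 → s1
  read '1': s1 → s3
  read '1': s3 → s1
  read '2': s1 → s2
  read '2': s2 → s2
  end s2, rejected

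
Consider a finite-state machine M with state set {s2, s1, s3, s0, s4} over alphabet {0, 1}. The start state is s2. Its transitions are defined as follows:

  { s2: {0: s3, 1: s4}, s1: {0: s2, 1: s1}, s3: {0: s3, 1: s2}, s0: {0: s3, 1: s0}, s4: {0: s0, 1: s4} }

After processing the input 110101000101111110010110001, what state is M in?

s2 → s4 → s4 → s0 → s0 → s3 → s2 → s3 → s3 → s3 → s2 → s3 → s2 → s4 → s4 → s4 → s4 → s4 → s0 → s3 → s2 → s3 → s2 → s4 → s0 → s3 → s3 → s2

s2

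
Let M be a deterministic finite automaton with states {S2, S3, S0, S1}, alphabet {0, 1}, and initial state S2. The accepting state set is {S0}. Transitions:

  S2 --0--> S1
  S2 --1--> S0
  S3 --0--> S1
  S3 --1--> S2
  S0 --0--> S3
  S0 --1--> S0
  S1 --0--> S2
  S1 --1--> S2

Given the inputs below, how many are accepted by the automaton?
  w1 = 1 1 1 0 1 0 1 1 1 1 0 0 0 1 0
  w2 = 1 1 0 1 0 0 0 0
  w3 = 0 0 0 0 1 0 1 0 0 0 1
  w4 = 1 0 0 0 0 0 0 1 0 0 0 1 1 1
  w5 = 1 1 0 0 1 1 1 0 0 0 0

w1: Trace: S2 -1-> S0 -1-> S0 -1-> S0 -0-> S3 -1-> S2 -0-> S1 -1-> S2 -1-> S0 -1-> S0 -1-> S0 -0-> S3 -0-> S1 -0-> S2 -1-> S0 -0-> S3  → end S3, rejected
w2: Trace: S2 -1-> S0 -1-> S0 -0-> S3 -1-> S2 -0-> S1 -0-> S2 -0-> S1 -0-> S2  → end S2, rejected
w3: Trace: S2 -0-> S1 -0-> S2 -0-> S1 -0-> S2 -1-> S0 -0-> S3 -1-> S2 -0-> S1 -0-> S2 -0-> S1 -1-> S2  → end S2, rejected
w4: Trace: S2 -1-> S0 -0-> S3 -0-> S1 -0-> S2 -0-> S1 -0-> S2 -0-> S1 -1-> S2 -0-> S1 -0-> S2 -0-> S1 -1-> S2 -1-> S0 -1-> S0  → end S0, accepted
w5: Trace: S2 -1-> S0 -1-> S0 -0-> S3 -0-> S1 -1-> S2 -1-> S0 -1-> S0 -0-> S3 -0-> S1 -0-> S2 -0-> S1  → end S1, rejected

1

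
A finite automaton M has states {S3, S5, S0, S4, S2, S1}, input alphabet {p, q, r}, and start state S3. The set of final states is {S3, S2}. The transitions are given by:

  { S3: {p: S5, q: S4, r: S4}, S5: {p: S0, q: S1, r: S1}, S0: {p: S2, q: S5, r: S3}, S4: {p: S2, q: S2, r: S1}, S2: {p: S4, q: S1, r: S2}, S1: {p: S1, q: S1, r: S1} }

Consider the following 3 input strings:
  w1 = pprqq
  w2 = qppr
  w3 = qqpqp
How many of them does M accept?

w1: S3 → S5 → S0 → S3 → S4 → S2  → end S2, accepted
w2: S3 → S4 → S2 → S4 → S1  → end S1, rejected
w3: S3 → S4 → S2 → S4 → S2 → S4  → end S4, rejected

1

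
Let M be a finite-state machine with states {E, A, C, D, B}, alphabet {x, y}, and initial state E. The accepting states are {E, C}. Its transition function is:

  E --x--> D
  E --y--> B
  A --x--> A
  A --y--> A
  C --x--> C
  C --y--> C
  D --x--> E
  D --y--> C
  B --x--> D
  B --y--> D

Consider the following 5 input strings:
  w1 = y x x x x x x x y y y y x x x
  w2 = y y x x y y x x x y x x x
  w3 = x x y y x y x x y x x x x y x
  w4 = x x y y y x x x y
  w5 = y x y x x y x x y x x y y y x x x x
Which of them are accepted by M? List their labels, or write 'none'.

w1: Trace: E -y-> B -x-> D -x-> E -x-> D -x-> E -x-> D -x-> E -x-> D -y-> C -y-> C -y-> C -y-> C -x-> C -x-> C -x-> C  → end C, accepted
w2: Trace: E -y-> B -y-> D -x-> E -x-> D -y-> C -y-> C -x-> C -x-> C -x-> C -y-> C -x-> C -x-> C -x-> C  → end C, accepted
w3: Trace: E -x-> D -x-> E -y-> B -y-> D -x-> E -y-> B -x-> D -x-> E -y-> B -x-> D -x-> E -x-> D -x-> E -y-> B -x-> D  → end D, rejected
w4: Trace: E -x-> D -x-> E -y-> B -y-> D -y-> C -x-> C -x-> C -x-> C -y-> C  → end C, accepted
w5: Trace: E -y-> B -x-> D -y-> C -x-> C -x-> C -y-> C -x-> C -x-> C -y-> C -x-> C -x-> C -y-> C -y-> C -y-> C -x-> C -x-> C -x-> C -x-> C  → end C, accepted

w1, w2, w4, w5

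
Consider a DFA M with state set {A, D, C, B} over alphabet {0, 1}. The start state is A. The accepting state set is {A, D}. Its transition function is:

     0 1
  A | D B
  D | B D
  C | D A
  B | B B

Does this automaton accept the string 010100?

No

start at A
read '0': A → D
read '1': D → D
read '0': D → B
read '1': B → B
read '0': B → B
read '0': B → B
End state B is not accepting.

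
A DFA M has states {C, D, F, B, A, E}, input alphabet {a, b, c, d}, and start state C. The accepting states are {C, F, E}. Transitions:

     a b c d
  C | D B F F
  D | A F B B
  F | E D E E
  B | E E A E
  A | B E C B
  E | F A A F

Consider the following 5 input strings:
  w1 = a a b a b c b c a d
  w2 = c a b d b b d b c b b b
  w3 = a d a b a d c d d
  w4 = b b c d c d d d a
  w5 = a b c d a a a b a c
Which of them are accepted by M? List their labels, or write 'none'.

w1: Trace: C -a-> D -a-> A -b-> E -a-> F -b-> D -c-> B -b-> E -c-> A -a-> B -d-> E  → end E, accepted
w2: Trace: C -c-> F -a-> E -b-> A -d-> B -b-> E -b-> A -d-> B -b-> E -c-> A -b-> E -b-> A -b-> E  → end E, accepted
w3: Trace: C -a-> D -d-> B -a-> E -b-> A -a-> B -d-> E -c-> A -d-> B -d-> E  → end E, accepted
w4: Trace: C -b-> B -b-> E -c-> A -d-> B -c-> A -d-> B -d-> E -d-> F -a-> E  → end E, accepted
w5: Trace: C -a-> D -b-> F -c-> E -d-> F -a-> E -a-> F -a-> E -b-> A -a-> B -c-> A  → end A, rejected

w1, w2, w3, w4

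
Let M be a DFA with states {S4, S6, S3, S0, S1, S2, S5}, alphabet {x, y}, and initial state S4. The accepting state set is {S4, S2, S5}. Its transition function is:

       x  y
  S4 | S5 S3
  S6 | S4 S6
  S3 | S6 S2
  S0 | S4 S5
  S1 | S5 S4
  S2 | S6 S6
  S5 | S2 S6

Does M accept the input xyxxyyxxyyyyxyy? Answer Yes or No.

Trace: S4 -x-> S5 -y-> S6 -x-> S4 -x-> S5 -y-> S6 -y-> S6 -x-> S4 -x-> S5 -y-> S6 -y-> S6 -y-> S6 -y-> S6 -x-> S4 -y-> S3 -y-> S2
End state S2 is accepting.

Yes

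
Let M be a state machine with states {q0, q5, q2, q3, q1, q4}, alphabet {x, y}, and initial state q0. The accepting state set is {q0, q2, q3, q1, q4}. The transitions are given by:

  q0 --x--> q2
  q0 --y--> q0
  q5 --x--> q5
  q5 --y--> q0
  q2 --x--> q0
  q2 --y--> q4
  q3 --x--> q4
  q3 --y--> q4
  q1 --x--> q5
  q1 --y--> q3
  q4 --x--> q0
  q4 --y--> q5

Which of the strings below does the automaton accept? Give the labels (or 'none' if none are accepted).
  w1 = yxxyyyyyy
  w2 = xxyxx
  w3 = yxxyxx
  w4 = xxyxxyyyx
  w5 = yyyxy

w1: Trace: q0 -y-> q0 -x-> q2 -x-> q0 -y-> q0 -y-> q0 -y-> q0 -y-> q0 -y-> q0 -y-> q0  → end q0, accepted
w2: Trace: q0 -x-> q2 -x-> q0 -y-> q0 -x-> q2 -x-> q0  → end q0, accepted
w3: Trace: q0 -y-> q0 -x-> q2 -x-> q0 -y-> q0 -x-> q2 -x-> q0  → end q0, accepted
w4: Trace: q0 -x-> q2 -x-> q0 -y-> q0 -x-> q2 -x-> q0 -y-> q0 -y-> q0 -y-> q0 -x-> q2  → end q2, accepted
w5: Trace: q0 -y-> q0 -y-> q0 -y-> q0 -x-> q2 -y-> q4  → end q4, accepted

w1, w2, w3, w4, w5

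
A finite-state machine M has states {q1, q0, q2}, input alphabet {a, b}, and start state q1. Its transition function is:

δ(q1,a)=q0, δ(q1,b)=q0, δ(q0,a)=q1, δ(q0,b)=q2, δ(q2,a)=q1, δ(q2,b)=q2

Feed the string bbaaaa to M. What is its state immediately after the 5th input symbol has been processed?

Trace: q1 -b-> q0 -b-> q2 -a-> q1 -a-> q0 -a-> q1
After 5 symbols: q1.

q1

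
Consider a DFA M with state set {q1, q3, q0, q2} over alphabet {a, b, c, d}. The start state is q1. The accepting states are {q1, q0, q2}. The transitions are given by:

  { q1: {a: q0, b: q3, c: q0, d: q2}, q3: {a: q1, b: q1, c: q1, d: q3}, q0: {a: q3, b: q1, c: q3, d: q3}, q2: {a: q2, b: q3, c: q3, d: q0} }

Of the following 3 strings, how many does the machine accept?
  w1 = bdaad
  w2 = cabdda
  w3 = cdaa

w1: q1 → q3 → q3 → q1 → q0 → q3  → end q3, rejected
w2: q1 → q0 → q3 → q1 → q2 → q0 → q3  → end q3, rejected
w3: q1 → q0 → q3 → q1 → q0  → end q0, accepted

1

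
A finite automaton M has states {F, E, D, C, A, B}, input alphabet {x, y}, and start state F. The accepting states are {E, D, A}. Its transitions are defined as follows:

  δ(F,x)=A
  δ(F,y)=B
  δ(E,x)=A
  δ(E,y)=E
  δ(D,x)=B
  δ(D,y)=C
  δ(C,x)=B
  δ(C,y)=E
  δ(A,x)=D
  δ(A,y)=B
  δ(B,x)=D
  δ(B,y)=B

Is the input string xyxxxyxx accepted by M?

Yes

start at F
read 'x': F → A
read 'y': A → B
read 'x': B → D
read 'x': D → B
read 'x': B → D
read 'y': D → C
read 'x': C → B
read 'x': B → D
End state D is accepting.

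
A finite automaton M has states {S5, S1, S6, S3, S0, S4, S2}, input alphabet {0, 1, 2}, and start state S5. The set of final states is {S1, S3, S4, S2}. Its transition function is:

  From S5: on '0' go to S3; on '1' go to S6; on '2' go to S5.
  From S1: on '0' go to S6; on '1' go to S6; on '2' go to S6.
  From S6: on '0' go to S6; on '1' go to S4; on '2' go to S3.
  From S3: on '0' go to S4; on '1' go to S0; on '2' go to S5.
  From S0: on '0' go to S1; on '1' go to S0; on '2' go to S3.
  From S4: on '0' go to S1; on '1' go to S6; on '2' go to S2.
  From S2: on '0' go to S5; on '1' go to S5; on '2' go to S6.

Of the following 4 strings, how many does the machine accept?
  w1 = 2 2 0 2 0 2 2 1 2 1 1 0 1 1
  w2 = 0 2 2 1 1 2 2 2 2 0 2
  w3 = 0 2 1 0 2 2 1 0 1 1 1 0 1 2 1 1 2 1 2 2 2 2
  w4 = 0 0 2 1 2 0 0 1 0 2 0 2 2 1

w1:
  start at S5
  read '2': S5 → S5
  read '2': S5 → S5
  read '0': S5 → S3
  read '2': S3 → S5
  read '0': S5 → S3
  read '2': S3 → S5
  read '2': S5 → S5
  read '1': S5 → S6
  read '2': S6 → S3
  read '1': S3 → S0
  read '1': S0 → S0
  read '0': S0 → S1
  read '1': S1 → S6
  read '1': S6 → S4
  end S4, accepted
w2:
  start at S5
  read '0': S5 → S3
  read '2': S3 → S5
  read '2': S5 → S5
  read '1': S5 → S6
  read '1': S6 → S4
  read '2': S4 → S2
  read '2': S2 → S6
  read '2': S6 → S3
  read '2': S3 → S5
  read '0': S5 → S3
  read '2': S3 → S5
  end S5, rejected
w3:
  start at S5
  read '0': S5 → S3
  read '2': S3 → S5
  read '1': S5 → S6
  read '0': S6 → S6
  read '2': S6 → S3
  read '2': S3 → S5
  read '1': S5 → S6
  read '0': S6 → S6
  read '1': S6 → S4
  read '1': S4 → S6
  read '1': S6 → S4
  read '0': S4 → S1
  read '1': S1 → S6
  read '2': S6 → S3
  read '1': S3 → S0
  read '1': S0 → S0
  read '2': S0 → S3
  read '1': S3 → S0
  read '2': S0 → S3
  read '2': S3 → S5
  read '2': S5 → S5
  read '2': S5 → S5
  end S5, rejected
w4:
  start at S5
  read '0': S5 → S3
  read '0': S3 → S4
  read '2': S4 → S2
  read '1': S2 → S5
  read '2': S5 → S5
  read '0': S5 → S3
  read '0': S3 → S4
  read '1': S4 → S6
  read '0': S6 → S6
  read '2': S6 → S3
  read '0': S3 → S4
  read '2': S4 → S2
  read '2': S2 → S6
  read '1': S6 → S4
  end S4, accepted

2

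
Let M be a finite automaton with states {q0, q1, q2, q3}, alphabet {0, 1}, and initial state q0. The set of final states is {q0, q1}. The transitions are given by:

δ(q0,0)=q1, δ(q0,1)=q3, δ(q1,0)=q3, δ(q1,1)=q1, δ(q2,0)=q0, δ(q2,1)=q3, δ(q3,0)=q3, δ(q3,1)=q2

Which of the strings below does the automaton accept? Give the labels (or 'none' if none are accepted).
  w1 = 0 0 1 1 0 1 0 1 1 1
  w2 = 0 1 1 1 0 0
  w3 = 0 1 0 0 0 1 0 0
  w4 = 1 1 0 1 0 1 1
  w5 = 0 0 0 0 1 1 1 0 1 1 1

w1: Trace: q0 -0-> q1 -0-> q3 -1-> q2 -1-> q3 -0-> q3 -1-> q2 -0-> q0 -1-> q3 -1-> q2 -1-> q3  → end q3, rejected
w2: Trace: q0 -0-> q1 -1-> q1 -1-> q1 -1-> q1 -0-> q3 -0-> q3  → end q3, rejected
w3: Trace: q0 -0-> q1 -1-> q1 -0-> q3 -0-> q3 -0-> q3 -1-> q2 -0-> q0 -0-> q1  → end q1, accepted
w4: Trace: q0 -1-> q3 -1-> q2 -0-> q0 -1-> q3 -0-> q3 -1-> q2 -1-> q3  → end q3, rejected
w5: Trace: q0 -0-> q1 -0-> q3 -0-> q3 -0-> q3 -1-> q2 -1-> q3 -1-> q2 -0-> q0 -1-> q3 -1-> q2 -1-> q3  → end q3, rejected

w3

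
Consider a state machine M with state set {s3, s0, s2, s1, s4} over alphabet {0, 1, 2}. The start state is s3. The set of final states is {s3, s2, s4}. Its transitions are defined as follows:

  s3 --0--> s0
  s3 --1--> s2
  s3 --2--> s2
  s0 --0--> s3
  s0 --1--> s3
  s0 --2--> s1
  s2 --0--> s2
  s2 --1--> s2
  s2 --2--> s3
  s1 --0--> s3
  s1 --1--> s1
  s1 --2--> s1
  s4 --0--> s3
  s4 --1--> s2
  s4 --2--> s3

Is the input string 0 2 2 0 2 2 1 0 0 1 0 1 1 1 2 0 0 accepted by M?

Yes

start at s3
read '0': s3 → s0
read '2': s0 → s1
read '2': s1 → s1
read '0': s1 → s3
read '2': s3 → s2
read '2': s2 → s3
read '1': s3 → s2
read '0': s2 → s2
read '0': s2 → s2
read '1': s2 → s2
read '0': s2 → s2
read '1': s2 → s2
read '1': s2 → s2
read '1': s2 → s2
read '2': s2 → s3
read '0': s3 → s0
read '0': s0 → s3
End state s3 is accepting.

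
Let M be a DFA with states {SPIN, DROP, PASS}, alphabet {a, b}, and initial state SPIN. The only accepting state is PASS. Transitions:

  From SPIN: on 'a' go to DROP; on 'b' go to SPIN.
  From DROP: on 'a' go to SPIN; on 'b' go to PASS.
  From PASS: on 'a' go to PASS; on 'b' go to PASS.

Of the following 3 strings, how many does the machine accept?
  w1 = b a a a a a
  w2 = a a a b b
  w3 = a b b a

w1: SPIN → SPIN → DROP → SPIN → DROP → SPIN → DROP  → end DROP, rejected
w2: SPIN → DROP → SPIN → DROP → PASS → PASS  → end PASS, accepted
w3: SPIN → DROP → PASS → PASS → PASS  → end PASS, accepted

2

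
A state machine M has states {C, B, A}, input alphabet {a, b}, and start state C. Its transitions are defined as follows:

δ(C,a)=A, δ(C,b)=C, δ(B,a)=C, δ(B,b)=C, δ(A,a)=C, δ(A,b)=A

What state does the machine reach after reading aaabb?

start at C
read 'a': C → A
read 'a': A → C
read 'a': C → A
read 'b': A → A
read 'b': A → A

A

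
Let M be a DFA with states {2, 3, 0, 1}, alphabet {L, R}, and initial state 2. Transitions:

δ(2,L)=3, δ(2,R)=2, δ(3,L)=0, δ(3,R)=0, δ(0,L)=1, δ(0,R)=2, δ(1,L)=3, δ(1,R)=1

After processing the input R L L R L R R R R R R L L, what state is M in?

start at 2
read 'R': 2 → 2
read 'L': 2 → 3
read 'L': 3 → 0
read 'R': 0 → 2
read 'L': 2 → 3
read 'R': 3 → 0
read 'R': 0 → 2
read 'R': 2 → 2
read 'R': 2 → 2
read 'R': 2 → 2
read 'R': 2 → 2
read 'L': 2 → 3
read 'L': 3 → 0

0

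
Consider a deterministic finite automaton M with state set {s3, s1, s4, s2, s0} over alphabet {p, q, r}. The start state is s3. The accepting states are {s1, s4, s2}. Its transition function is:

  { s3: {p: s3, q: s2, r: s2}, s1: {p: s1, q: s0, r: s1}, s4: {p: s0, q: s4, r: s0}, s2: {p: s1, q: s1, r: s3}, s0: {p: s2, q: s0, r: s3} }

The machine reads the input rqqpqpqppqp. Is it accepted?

Yes

s3 → s2 → s1 → s0 → s2 → s1 → s1 → s0 → s2 → s1 → s0 → s2
End state s2 is accepting.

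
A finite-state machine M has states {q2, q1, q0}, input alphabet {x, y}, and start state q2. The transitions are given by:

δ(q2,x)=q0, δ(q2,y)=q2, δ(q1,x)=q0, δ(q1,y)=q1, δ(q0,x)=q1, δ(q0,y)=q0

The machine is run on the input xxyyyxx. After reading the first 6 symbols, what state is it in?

q2 → q0 → q1 → q1 → q1 → q1 → q0
After 6 symbols: q0.

q0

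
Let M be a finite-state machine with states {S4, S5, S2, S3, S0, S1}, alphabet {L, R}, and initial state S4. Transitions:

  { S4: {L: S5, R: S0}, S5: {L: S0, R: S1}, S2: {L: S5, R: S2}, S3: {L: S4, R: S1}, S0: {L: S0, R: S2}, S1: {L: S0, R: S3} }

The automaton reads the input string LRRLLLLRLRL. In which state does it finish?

S4 → S5 → S1 → S3 → S4 → S5 → S0 → S0 → S2 → S5 → S1 → S0

S0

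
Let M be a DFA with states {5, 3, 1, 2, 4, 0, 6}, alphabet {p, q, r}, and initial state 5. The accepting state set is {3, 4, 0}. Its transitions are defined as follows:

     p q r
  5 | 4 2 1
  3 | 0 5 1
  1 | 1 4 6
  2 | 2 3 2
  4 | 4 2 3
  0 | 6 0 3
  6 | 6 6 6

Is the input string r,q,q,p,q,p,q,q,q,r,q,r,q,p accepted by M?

Trace: 5 -r-> 1 -q-> 4 -q-> 2 -p-> 2 -q-> 3 -p-> 0 -q-> 0 -q-> 0 -q-> 0 -r-> 3 -q-> 5 -r-> 1 -q-> 4 -p-> 4
End state 4 is accepting.

Yes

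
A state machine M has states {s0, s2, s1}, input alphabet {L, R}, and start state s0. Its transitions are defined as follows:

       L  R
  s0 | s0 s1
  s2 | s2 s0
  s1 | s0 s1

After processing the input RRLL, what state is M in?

s0

start at s0
read 'R': s0 → s1
read 'R': s1 → s1
read 'L': s1 → s0
read 'L': s0 → s0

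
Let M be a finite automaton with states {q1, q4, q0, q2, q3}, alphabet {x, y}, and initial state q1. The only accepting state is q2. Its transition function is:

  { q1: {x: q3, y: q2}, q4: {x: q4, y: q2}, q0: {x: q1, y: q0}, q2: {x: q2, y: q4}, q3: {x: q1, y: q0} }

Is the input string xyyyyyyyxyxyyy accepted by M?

No

Trace: q1 -x-> q3 -y-> q0 -y-> q0 -y-> q0 -y-> q0 -y-> q0 -y-> q0 -y-> q0 -x-> q1 -y-> q2 -x-> q2 -y-> q4 -y-> q2 -y-> q4
End state q4 is not accepting.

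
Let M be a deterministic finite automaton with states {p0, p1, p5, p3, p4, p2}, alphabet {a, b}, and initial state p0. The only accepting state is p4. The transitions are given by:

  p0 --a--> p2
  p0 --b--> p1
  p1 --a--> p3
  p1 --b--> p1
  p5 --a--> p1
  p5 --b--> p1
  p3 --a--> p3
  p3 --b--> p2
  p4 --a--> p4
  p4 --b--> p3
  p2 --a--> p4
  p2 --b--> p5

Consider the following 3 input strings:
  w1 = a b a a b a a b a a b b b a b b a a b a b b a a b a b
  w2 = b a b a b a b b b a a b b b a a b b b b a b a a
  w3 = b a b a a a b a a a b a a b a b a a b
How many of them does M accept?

w1:
  start at p0
  read 'a': p0 → p2
  read 'b': p2 → p5
  read 'a': p5 → p1
  read 'a': p1 → p3
  read 'b': p3 → p2
  read 'a': p2 → p4
  read 'a': p4 → p4
  read 'b': p4 → p3
  read 'a': p3 → p3
  read 'a': p3 → p3
  read 'b': p3 → p2
  read 'b': p2 → p5
  read 'b': p5 → p1
  read 'a': p1 → p3
  read 'b': p3 → p2
  read 'b': p2 → p5
  read 'a': p5 → p1
  read 'a': p1 → p3
  read 'b': p3 → p2
  read 'a': p2 → p4
  read 'b': p4 → p3
  read 'b': p3 → p2
  read 'a': p2 → p4
  read 'a': p4 → p4
  read 'b': p4 → p3
  read 'a': p3 → p3
  read 'b': p3 → p2
  end p2, rejected
w2:
  start at p0
  read 'b': p0 → p1
  read 'a': p1 → p3
  read 'b': p3 → p2
  read 'a': p2 → p4
  read 'b': p4 → p3
  read 'a': p3 → p3
  read 'b': p3 → p2
  read 'b': p2 → p5
  read 'b': p5 → p1
  read 'a': p1 → p3
  read 'a': p3 → p3
  read 'b': p3 → p2
  read 'b': p2 → p5
  read 'b': p5 → p1
  read 'a': p1 → p3
  read 'a': p3 → p3
  read 'b': p3 → p2
  read 'b': p2 → p5
  read 'b': p5 → p1
  read 'b': p1 → p1
  read 'a': p1 → p3
  read 'b': p3 → p2
  read 'a': p2 → p4
  read 'a': p4 → p4
  end p4, accepted
w3:
  start at p0
  read 'b': p0 → p1
  read 'a': p1 → p3
  read 'b': p3 → p2
  read 'a': p2 → p4
  read 'a': p4 → p4
  read 'a': p4 → p4
  read 'b': p4 → p3
  read 'a': p3 → p3
  read 'a': p3 → p3
  read 'a': p3 → p3
  read 'b': p3 → p2
  read 'a': p2 → p4
  read 'a': p4 → p4
  read 'b': p4 → p3
  read 'a': p3 → p3
  read 'b': p3 → p2
  read 'a': p2 → p4
  read 'a': p4 → p4
  read 'b': p4 → p3
  end p3, rejected

1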